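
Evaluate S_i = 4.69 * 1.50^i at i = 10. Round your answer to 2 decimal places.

S_10 = 4.69 * 1.5^10 ≈ 4.69 * 57.665 ≈ 270.45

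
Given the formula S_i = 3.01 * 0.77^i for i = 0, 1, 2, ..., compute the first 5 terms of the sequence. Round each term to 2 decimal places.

This is a geometric sequence.
i=0: S_0 = 3.01 * 0.77^0 = 3.01
i=1: S_1 = 3.01 * 0.77^1 ≈ 2.32
i=2: S_2 = 3.01 * 0.77^2 ≈ 1.78
i=3: S_3 = 3.01 * 0.77^3 ≈ 1.37
i=4: S_4 = 3.01 * 0.77^4 ≈ 1.06
The first 5 terms are: [3.01, 2.32, 1.78, 1.37, 1.06]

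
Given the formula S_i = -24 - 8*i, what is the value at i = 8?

S_8 = -24 + -8*8 = -24 + -64 = -88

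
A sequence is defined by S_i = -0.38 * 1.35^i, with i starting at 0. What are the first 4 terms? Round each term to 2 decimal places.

This is a geometric sequence.
i=0: S_0 = -0.38 * 1.35^0 = -0.38
i=1: S_1 = -0.38 * 1.35^1 ≈ -0.51
i=2: S_2 = -0.38 * 1.35^2 ≈ -0.69
i=3: S_3 = -0.38 * 1.35^3 ≈ -0.93
The first 4 terms are: [-0.38, -0.51, -0.69, -0.93]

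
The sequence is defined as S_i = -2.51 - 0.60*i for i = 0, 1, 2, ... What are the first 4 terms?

This is an arithmetic sequence.
i=0: S_0 = -2.51 + -0.6*0 = -2.51
i=1: S_1 = -2.51 + -0.6*1 = -3.11
i=2: S_2 = -2.51 + -0.6*2 = -3.71
i=3: S_3 = -2.51 + -0.6*3 = -4.31
The first 4 terms are: [-2.51, -3.11, -3.71, -4.31]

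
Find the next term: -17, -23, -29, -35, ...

Differences: -23 - -17 = -6
This is an arithmetic sequence with common difference d = -6.
Next term = -35 + -6 = -41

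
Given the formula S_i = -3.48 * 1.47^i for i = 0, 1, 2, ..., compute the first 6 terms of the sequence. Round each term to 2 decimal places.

This is a geometric sequence.
i=0: S_0 = -3.48 * 1.47^0 = -3.48
i=1: S_1 = -3.48 * 1.47^1 ≈ -5.12
i=2: S_2 = -3.48 * 1.47^2 ≈ -7.52
i=3: S_3 = -3.48 * 1.47^3 ≈ -11.05
i=4: S_4 = -3.48 * 1.47^4 ≈ -16.25
i=5: S_5 = -3.48 * 1.47^5 ≈ -23.89
The first 6 terms are: [-3.48, -5.12, -7.52, -11.05, -16.25, -23.89]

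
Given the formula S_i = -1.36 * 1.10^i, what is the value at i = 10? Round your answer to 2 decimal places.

S_10 = -1.36 * 1.1^10 ≈ -1.36 * 2.5937 ≈ -3.53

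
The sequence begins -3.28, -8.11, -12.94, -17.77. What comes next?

Differences: -8.11 - -3.28 = -4.83
This is an arithmetic sequence with common difference d = -4.83.
Next term = -17.77 + -4.83 = -22.6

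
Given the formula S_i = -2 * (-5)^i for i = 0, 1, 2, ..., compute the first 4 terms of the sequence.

This is a geometric sequence.
i=0: S_0 = -2 * (-5)^0 = -2
i=1: S_1 = -2 * (-5)^1 = 10
i=2: S_2 = -2 * (-5)^2 = -50
i=3: S_3 = -2 * (-5)^3 = 250
The first 4 terms are: [-2, 10, -50, 250]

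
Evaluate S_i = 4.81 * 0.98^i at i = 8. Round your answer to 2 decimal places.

S_8 = 4.81 * 0.98^8 ≈ 4.81 * 0.8508 ≈ 4.09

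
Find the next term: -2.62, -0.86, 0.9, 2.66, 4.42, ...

Differences: -0.86 - -2.62 = 1.76
This is an arithmetic sequence with common difference d = 1.76.
Next term = 4.42 + 1.76 = 6.18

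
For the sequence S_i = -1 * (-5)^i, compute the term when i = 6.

S_6 = -1 * (-5)^6 = -1 * 15625 = -15625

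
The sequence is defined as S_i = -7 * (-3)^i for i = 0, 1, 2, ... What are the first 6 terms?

This is a geometric sequence.
i=0: S_0 = -7 * (-3)^0 = -7
i=1: S_1 = -7 * (-3)^1 = 21
i=2: S_2 = -7 * (-3)^2 = -63
i=3: S_3 = -7 * (-3)^3 = 189
i=4: S_4 = -7 * (-3)^4 = -567
i=5: S_5 = -7 * (-3)^5 = 1701
The first 6 terms are: [-7, 21, -63, 189, -567, 1701]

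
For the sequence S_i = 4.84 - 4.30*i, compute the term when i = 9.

S_9 = 4.84 + -4.3*9 = 4.84 + -38.7 = -33.86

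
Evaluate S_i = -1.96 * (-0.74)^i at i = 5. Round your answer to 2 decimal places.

S_5 = -1.96 * (-0.74)^5 ≈ -1.96 * -0.2219 ≈ 0.43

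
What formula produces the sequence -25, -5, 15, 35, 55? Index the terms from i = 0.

Check differences: -5 - -25 = 20
15 - -5 = 20
Common difference d = 20.
First term a = -25.
Formula: S_i = -25 + 20*i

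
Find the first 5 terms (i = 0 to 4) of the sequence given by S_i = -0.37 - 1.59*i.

This is an arithmetic sequence.
i=0: S_0 = -0.37 + -1.59*0 = -0.37
i=1: S_1 = -0.37 + -1.59*1 = -1.96
i=2: S_2 = -0.37 + -1.59*2 = -3.55
i=3: S_3 = -0.37 + -1.59*3 = -5.14
i=4: S_4 = -0.37 + -1.59*4 = -6.73
The first 5 terms are: [-0.37, -1.96, -3.55, -5.14, -6.73]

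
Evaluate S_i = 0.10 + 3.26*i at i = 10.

S_10 = 0.1 + 3.26*10 = 0.1 + 32.6 = 32.7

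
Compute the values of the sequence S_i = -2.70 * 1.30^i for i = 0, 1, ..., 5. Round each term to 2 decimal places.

This is a geometric sequence.
i=0: S_0 = -2.7 * 1.3^0 = -2.7
i=1: S_1 = -2.7 * 1.3^1 = -3.51
i=2: S_2 = -2.7 * 1.3^2 ≈ -4.56
i=3: S_3 = -2.7 * 1.3^3 ≈ -5.93
i=4: S_4 = -2.7 * 1.3^4 ≈ -7.71
i=5: S_5 = -2.7 * 1.3^5 ≈ -10.02
The first 6 terms are: [-2.7, -3.51, -4.56, -5.93, -7.71, -10.02]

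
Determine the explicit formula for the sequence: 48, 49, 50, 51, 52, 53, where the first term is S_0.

Check differences: 49 - 48 = 1
50 - 49 = 1
Common difference d = 1.
First term a = 48.
Formula: S_i = 48 + 1*i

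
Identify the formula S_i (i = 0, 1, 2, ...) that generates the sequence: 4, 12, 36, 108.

Check ratios: 12 / 4 = 3.0
Common ratio r = 3.
First term a = 4.
Formula: S_i = 4 * 3^i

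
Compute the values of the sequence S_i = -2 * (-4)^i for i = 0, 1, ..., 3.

This is a geometric sequence.
i=0: S_0 = -2 * (-4)^0 = -2
i=1: S_1 = -2 * (-4)^1 = 8
i=2: S_2 = -2 * (-4)^2 = -32
i=3: S_3 = -2 * (-4)^3 = 128
The first 4 terms are: [-2, 8, -32, 128]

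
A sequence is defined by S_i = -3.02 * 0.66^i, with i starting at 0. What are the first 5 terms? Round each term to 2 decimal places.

This is a geometric sequence.
i=0: S_0 = -3.02 * 0.66^0 = -3.02
i=1: S_1 = -3.02 * 0.66^1 ≈ -1.99
i=2: S_2 = -3.02 * 0.66^2 ≈ -1.32
i=3: S_3 = -3.02 * 0.66^3 ≈ -0.87
i=4: S_4 = -3.02 * 0.66^4 ≈ -0.57
The first 5 terms are: [-3.02, -1.99, -1.32, -0.87, -0.57]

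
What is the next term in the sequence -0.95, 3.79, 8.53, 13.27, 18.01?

Differences: 3.79 - -0.95 = 4.74
This is an arithmetic sequence with common difference d = 4.74.
Next term = 18.01 + 4.74 = 22.75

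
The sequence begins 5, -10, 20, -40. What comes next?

Ratios: -10 / 5 = -2.0
This is a geometric sequence with common ratio r = -2.
Next term = -40 * -2 = 80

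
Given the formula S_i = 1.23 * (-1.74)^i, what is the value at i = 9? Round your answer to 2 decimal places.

S_9 = 1.23 * (-1.74)^9 ≈ 1.23 * -146.1986 ≈ -179.82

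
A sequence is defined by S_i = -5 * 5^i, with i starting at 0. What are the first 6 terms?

This is a geometric sequence.
i=0: S_0 = -5 * 5^0 = -5
i=1: S_1 = -5 * 5^1 = -25
i=2: S_2 = -5 * 5^2 = -125
i=3: S_3 = -5 * 5^3 = -625
i=4: S_4 = -5 * 5^4 = -3125
i=5: S_5 = -5 * 5^5 = -15625
The first 6 terms are: [-5, -25, -125, -625, -3125, -15625]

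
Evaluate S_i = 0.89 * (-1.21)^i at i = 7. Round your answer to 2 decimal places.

S_7 = 0.89 * (-1.21)^7 ≈ 0.89 * -3.7975 ≈ -3.38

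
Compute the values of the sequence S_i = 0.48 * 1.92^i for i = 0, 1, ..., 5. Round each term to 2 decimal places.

This is a geometric sequence.
i=0: S_0 = 0.48 * 1.92^0 = 0.48
i=1: S_1 = 0.48 * 1.92^1 ≈ 0.92
i=2: S_2 = 0.48 * 1.92^2 ≈ 1.77
i=3: S_3 = 0.48 * 1.92^3 ≈ 3.4
i=4: S_4 = 0.48 * 1.92^4 ≈ 6.52
i=5: S_5 = 0.48 * 1.92^5 ≈ 12.52
The first 6 terms are: [0.48, 0.92, 1.77, 3.4, 6.52, 12.52]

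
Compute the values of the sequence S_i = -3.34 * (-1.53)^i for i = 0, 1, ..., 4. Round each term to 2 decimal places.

This is a geometric sequence.
i=0: S_0 = -3.34 * (-1.53)^0 = -3.34
i=1: S_1 = -3.34 * (-1.53)^1 ≈ 5.11
i=2: S_2 = -3.34 * (-1.53)^2 ≈ -7.82
i=3: S_3 = -3.34 * (-1.53)^3 ≈ 11.96
i=4: S_4 = -3.34 * (-1.53)^4 ≈ -18.3
The first 5 terms are: [-3.34, 5.11, -7.82, 11.96, -18.3]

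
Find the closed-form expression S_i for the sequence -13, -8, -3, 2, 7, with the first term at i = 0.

Check differences: -8 - -13 = 5
-3 - -8 = 5
Common difference d = 5.
First term a = -13.
Formula: S_i = -13 + 5*i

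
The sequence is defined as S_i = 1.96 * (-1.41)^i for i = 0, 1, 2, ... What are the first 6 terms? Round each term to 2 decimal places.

This is a geometric sequence.
i=0: S_0 = 1.96 * (-1.41)^0 = 1.96
i=1: S_1 = 1.96 * (-1.41)^1 ≈ -2.76
i=2: S_2 = 1.96 * (-1.41)^2 ≈ 3.9
i=3: S_3 = 1.96 * (-1.41)^3 ≈ -5.49
i=4: S_4 = 1.96 * (-1.41)^4 ≈ 7.75
i=5: S_5 = 1.96 * (-1.41)^5 ≈ -10.92
The first 6 terms are: [1.96, -2.76, 3.9, -5.49, 7.75, -10.92]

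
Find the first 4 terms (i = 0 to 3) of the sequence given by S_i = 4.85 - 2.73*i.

This is an arithmetic sequence.
i=0: S_0 = 4.85 + -2.73*0 = 4.85
i=1: S_1 = 4.85 + -2.73*1 = 2.12
i=2: S_2 = 4.85 + -2.73*2 = -0.61
i=3: S_3 = 4.85 + -2.73*3 = -3.34
The first 4 terms are: [4.85, 2.12, -0.61, -3.34]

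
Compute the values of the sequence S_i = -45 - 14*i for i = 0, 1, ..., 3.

This is an arithmetic sequence.
i=0: S_0 = -45 + -14*0 = -45
i=1: S_1 = -45 + -14*1 = -59
i=2: S_2 = -45 + -14*2 = -73
i=3: S_3 = -45 + -14*3 = -87
The first 4 terms are: [-45, -59, -73, -87]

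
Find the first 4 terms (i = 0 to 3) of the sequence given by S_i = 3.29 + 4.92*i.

This is an arithmetic sequence.
i=0: S_0 = 3.29 + 4.92*0 = 3.29
i=1: S_1 = 3.29 + 4.92*1 = 8.21
i=2: S_2 = 3.29 + 4.92*2 = 13.13
i=3: S_3 = 3.29 + 4.92*3 = 18.05
The first 4 terms are: [3.29, 8.21, 13.13, 18.05]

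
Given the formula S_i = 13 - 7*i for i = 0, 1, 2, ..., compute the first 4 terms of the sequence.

This is an arithmetic sequence.
i=0: S_0 = 13 + -7*0 = 13
i=1: S_1 = 13 + -7*1 = 6
i=2: S_2 = 13 + -7*2 = -1
i=3: S_3 = 13 + -7*3 = -8
The first 4 terms are: [13, 6, -1, -8]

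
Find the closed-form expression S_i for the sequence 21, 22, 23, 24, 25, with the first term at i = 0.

Check differences: 22 - 21 = 1
23 - 22 = 1
Common difference d = 1.
First term a = 21.
Formula: S_i = 21 + 1*i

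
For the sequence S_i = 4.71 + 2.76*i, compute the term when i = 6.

S_6 = 4.71 + 2.76*6 = 4.71 + 16.56 = 21.27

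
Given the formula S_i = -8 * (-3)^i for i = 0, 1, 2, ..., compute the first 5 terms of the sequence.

This is a geometric sequence.
i=0: S_0 = -8 * (-3)^0 = -8
i=1: S_1 = -8 * (-3)^1 = 24
i=2: S_2 = -8 * (-3)^2 = -72
i=3: S_3 = -8 * (-3)^3 = 216
i=4: S_4 = -8 * (-3)^4 = -648
The first 5 terms are: [-8, 24, -72, 216, -648]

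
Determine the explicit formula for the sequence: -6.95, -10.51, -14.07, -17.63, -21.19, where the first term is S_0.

Check differences: -10.51 - -6.95 = -3.56
-14.07 - -10.51 = -3.56
Common difference d = -3.56.
First term a = -6.95.
Formula: S_i = -6.95 - 3.56*i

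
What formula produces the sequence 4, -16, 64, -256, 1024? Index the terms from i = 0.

Check ratios: -16 / 4 = -4.0
Common ratio r = -4.
First term a = 4.
Formula: S_i = 4 * (-4)^i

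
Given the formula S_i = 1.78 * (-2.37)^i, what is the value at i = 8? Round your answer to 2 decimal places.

S_8 = 1.78 * (-2.37)^8 ≈ 1.78 * 995.3751 ≈ 1771.77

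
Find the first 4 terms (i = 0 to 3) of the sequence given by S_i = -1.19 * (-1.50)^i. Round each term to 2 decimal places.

This is a geometric sequence.
i=0: S_0 = -1.19 * (-1.5)^0 = -1.19
i=1: S_1 = -1.19 * (-1.5)^1 ≈ 1.79
i=2: S_2 = -1.19 * (-1.5)^2 ≈ -2.68
i=3: S_3 = -1.19 * (-1.5)^3 ≈ 4.02
The first 4 terms are: [-1.19, 1.79, -2.68, 4.02]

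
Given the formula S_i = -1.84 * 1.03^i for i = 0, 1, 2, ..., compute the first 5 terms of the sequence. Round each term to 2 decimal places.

This is a geometric sequence.
i=0: S_0 = -1.84 * 1.03^0 = -1.84
i=1: S_1 = -1.84 * 1.03^1 ≈ -1.9
i=2: S_2 = -1.84 * 1.03^2 ≈ -1.95
i=3: S_3 = -1.84 * 1.03^3 ≈ -2.01
i=4: S_4 = -1.84 * 1.03^4 ≈ -2.07
The first 5 terms are: [-1.84, -1.9, -1.95, -2.01, -2.07]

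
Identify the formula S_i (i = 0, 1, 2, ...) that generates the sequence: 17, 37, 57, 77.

Check differences: 37 - 17 = 20
57 - 37 = 20
Common difference d = 20.
First term a = 17.
Formula: S_i = 17 + 20*i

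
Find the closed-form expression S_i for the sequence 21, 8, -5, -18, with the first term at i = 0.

Check differences: 8 - 21 = -13
-5 - 8 = -13
Common difference d = -13.
First term a = 21.
Formula: S_i = 21 - 13*i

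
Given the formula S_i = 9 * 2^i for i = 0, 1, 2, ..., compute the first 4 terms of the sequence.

This is a geometric sequence.
i=0: S_0 = 9 * 2^0 = 9
i=1: S_1 = 9 * 2^1 = 18
i=2: S_2 = 9 * 2^2 = 36
i=3: S_3 = 9 * 2^3 = 72
The first 4 terms are: [9, 18, 36, 72]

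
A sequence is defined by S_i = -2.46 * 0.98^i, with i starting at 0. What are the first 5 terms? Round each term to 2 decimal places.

This is a geometric sequence.
i=0: S_0 = -2.46 * 0.98^0 = -2.46
i=1: S_1 = -2.46 * 0.98^1 ≈ -2.41
i=2: S_2 = -2.46 * 0.98^2 ≈ -2.36
i=3: S_3 = -2.46 * 0.98^3 ≈ -2.32
i=4: S_4 = -2.46 * 0.98^4 ≈ -2.27
The first 5 terms are: [-2.46, -2.41, -2.36, -2.32, -2.27]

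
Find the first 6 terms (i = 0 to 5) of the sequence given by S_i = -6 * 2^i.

This is a geometric sequence.
i=0: S_0 = -6 * 2^0 = -6
i=1: S_1 = -6 * 2^1 = -12
i=2: S_2 = -6 * 2^2 = -24
i=3: S_3 = -6 * 2^3 = -48
i=4: S_4 = -6 * 2^4 = -96
i=5: S_5 = -6 * 2^5 = -192
The first 6 terms are: [-6, -12, -24, -48, -96, -192]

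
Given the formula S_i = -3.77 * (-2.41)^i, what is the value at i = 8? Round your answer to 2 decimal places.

S_8 = -3.77 * (-2.41)^8 ≈ -3.77 * 1137.9845 ≈ -4290.2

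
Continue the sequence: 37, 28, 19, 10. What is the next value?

Differences: 28 - 37 = -9
This is an arithmetic sequence with common difference d = -9.
Next term = 10 + -9 = 1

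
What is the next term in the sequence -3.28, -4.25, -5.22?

Differences: -4.25 - -3.28 = -0.97
This is an arithmetic sequence with common difference d = -0.97.
Next term = -5.22 + -0.97 = -6.19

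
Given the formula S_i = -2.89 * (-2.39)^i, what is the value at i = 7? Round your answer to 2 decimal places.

S_7 = -2.89 * (-2.39)^7 ≈ -2.89 * -445.436 ≈ 1287.31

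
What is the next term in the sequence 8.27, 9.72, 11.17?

Differences: 9.72 - 8.27 = 1.45
This is an arithmetic sequence with common difference d = 1.45.
Next term = 11.17 + 1.45 = 12.62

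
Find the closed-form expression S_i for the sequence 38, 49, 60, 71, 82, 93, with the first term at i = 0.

Check differences: 49 - 38 = 11
60 - 49 = 11
Common difference d = 11.
First term a = 38.
Formula: S_i = 38 + 11*i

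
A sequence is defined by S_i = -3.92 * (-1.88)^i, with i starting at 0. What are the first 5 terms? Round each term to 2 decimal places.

This is a geometric sequence.
i=0: S_0 = -3.92 * (-1.88)^0 = -3.92
i=1: S_1 = -3.92 * (-1.88)^1 ≈ 7.37
i=2: S_2 = -3.92 * (-1.88)^2 ≈ -13.85
i=3: S_3 = -3.92 * (-1.88)^3 ≈ 26.05
i=4: S_4 = -3.92 * (-1.88)^4 ≈ -48.97
The first 5 terms are: [-3.92, 7.37, -13.85, 26.05, -48.97]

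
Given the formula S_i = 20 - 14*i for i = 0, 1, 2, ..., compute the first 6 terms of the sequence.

This is an arithmetic sequence.
i=0: S_0 = 20 + -14*0 = 20
i=1: S_1 = 20 + -14*1 = 6
i=2: S_2 = 20 + -14*2 = -8
i=3: S_3 = 20 + -14*3 = -22
i=4: S_4 = 20 + -14*4 = -36
i=5: S_5 = 20 + -14*5 = -50
The first 6 terms are: [20, 6, -8, -22, -36, -50]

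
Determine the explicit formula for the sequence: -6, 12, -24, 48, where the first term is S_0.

Check ratios: 12 / -6 = -2.0
Common ratio r = -2.
First term a = -6.
Formula: S_i = -6 * (-2)^i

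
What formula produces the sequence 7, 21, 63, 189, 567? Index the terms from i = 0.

Check ratios: 21 / 7 = 3.0
Common ratio r = 3.
First term a = 7.
Formula: S_i = 7 * 3^i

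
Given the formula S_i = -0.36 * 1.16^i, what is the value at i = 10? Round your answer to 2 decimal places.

S_10 = -0.36 * 1.16^10 ≈ -0.36 * 4.4114 ≈ -1.59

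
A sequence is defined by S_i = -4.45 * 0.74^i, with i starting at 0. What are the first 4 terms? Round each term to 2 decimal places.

This is a geometric sequence.
i=0: S_0 = -4.45 * 0.74^0 = -4.45
i=1: S_1 = -4.45 * 0.74^1 ≈ -3.29
i=2: S_2 = -4.45 * 0.74^2 ≈ -2.44
i=3: S_3 = -4.45 * 0.74^3 ≈ -1.8
The first 4 terms are: [-4.45, -3.29, -2.44, -1.8]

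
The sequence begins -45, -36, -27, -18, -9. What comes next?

Differences: -36 - -45 = 9
This is an arithmetic sequence with common difference d = 9.
Next term = -9 + 9 = 0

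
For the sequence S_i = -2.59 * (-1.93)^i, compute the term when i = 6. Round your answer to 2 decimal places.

S_6 = -2.59 * (-1.93)^6 ≈ -2.59 * 51.6825 ≈ -133.86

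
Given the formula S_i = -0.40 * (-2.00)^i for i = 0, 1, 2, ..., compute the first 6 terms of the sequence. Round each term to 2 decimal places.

This is a geometric sequence.
i=0: S_0 = -0.4 * (-2.0)^0 = -0.4
i=1: S_1 = -0.4 * (-2.0)^1 = 0.8
i=2: S_2 = -0.4 * (-2.0)^2 = -1.6
i=3: S_3 = -0.4 * (-2.0)^3 = 3.2
i=4: S_4 = -0.4 * (-2.0)^4 = -6.4
i=5: S_5 = -0.4 * (-2.0)^5 = 12.8
The first 6 terms are: [-0.4, 0.8, -1.6, 3.2, -6.4, 12.8]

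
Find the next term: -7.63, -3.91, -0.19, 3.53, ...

Differences: -3.91 - -7.63 = 3.72
This is an arithmetic sequence with common difference d = 3.72.
Next term = 3.53 + 3.72 = 7.25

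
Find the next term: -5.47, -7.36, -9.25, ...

Differences: -7.36 - -5.47 = -1.89
This is an arithmetic sequence with common difference d = -1.89.
Next term = -9.25 + -1.89 = -11.14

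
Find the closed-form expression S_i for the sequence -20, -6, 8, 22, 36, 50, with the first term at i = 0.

Check differences: -6 - -20 = 14
8 - -6 = 14
Common difference d = 14.
First term a = -20.
Formula: S_i = -20 + 14*i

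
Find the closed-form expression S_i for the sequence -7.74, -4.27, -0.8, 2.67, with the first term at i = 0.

Check differences: -4.27 - -7.74 = 3.47
-0.8 - -4.27 = 3.47
Common difference d = 3.47.
First term a = -7.74.
Formula: S_i = -7.74 + 3.47*i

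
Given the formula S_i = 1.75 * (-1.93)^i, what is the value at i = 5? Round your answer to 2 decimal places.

S_5 = 1.75 * (-1.93)^5 ≈ 1.75 * -26.7785 ≈ -46.86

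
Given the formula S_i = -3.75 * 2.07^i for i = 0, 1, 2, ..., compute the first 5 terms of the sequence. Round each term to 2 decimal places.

This is a geometric sequence.
i=0: S_0 = -3.75 * 2.07^0 = -3.75
i=1: S_1 = -3.75 * 2.07^1 ≈ -7.76
i=2: S_2 = -3.75 * 2.07^2 ≈ -16.07
i=3: S_3 = -3.75 * 2.07^3 ≈ -33.26
i=4: S_4 = -3.75 * 2.07^4 ≈ -68.85
The first 5 terms are: [-3.75, -7.76, -16.07, -33.26, -68.85]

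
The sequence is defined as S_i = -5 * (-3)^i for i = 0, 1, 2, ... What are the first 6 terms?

This is a geometric sequence.
i=0: S_0 = -5 * (-3)^0 = -5
i=1: S_1 = -5 * (-3)^1 = 15
i=2: S_2 = -5 * (-3)^2 = -45
i=3: S_3 = -5 * (-3)^3 = 135
i=4: S_4 = -5 * (-3)^4 = -405
i=5: S_5 = -5 * (-3)^5 = 1215
The first 6 terms are: [-5, 15, -45, 135, -405, 1215]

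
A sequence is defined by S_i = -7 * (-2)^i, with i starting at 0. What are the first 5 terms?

This is a geometric sequence.
i=0: S_0 = -7 * (-2)^0 = -7
i=1: S_1 = -7 * (-2)^1 = 14
i=2: S_2 = -7 * (-2)^2 = -28
i=3: S_3 = -7 * (-2)^3 = 56
i=4: S_4 = -7 * (-2)^4 = -112
The first 5 terms are: [-7, 14, -28, 56, -112]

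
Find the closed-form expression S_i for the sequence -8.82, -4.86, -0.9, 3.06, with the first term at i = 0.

Check differences: -4.86 - -8.82 = 3.96
-0.9 - -4.86 = 3.96
Common difference d = 3.96.
First term a = -8.82.
Formula: S_i = -8.82 + 3.96*i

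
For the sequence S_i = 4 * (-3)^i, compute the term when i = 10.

S_10 = 4 * (-3)^10 = 4 * 59049 = 236196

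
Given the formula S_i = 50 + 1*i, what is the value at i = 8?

S_8 = 50 + 1*8 = 50 + 8 = 58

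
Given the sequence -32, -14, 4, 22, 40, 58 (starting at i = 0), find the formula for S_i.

Check differences: -14 - -32 = 18
4 - -14 = 18
Common difference d = 18.
First term a = -32.
Formula: S_i = -32 + 18*i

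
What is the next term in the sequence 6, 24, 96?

Ratios: 24 / 6 = 4.0
This is a geometric sequence with common ratio r = 4.
Next term = 96 * 4 = 384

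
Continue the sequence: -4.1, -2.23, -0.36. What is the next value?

Differences: -2.23 - -4.1 = 1.87
This is an arithmetic sequence with common difference d = 1.87.
Next term = -0.36 + 1.87 = 1.51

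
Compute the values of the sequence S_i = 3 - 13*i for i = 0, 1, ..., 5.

This is an arithmetic sequence.
i=0: S_0 = 3 + -13*0 = 3
i=1: S_1 = 3 + -13*1 = -10
i=2: S_2 = 3 + -13*2 = -23
i=3: S_3 = 3 + -13*3 = -36
i=4: S_4 = 3 + -13*4 = -49
i=5: S_5 = 3 + -13*5 = -62
The first 6 terms are: [3, -10, -23, -36, -49, -62]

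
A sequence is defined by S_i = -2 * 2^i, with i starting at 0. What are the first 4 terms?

This is a geometric sequence.
i=0: S_0 = -2 * 2^0 = -2
i=1: S_1 = -2 * 2^1 = -4
i=2: S_2 = -2 * 2^2 = -8
i=3: S_3 = -2 * 2^3 = -16
The first 4 terms are: [-2, -4, -8, -16]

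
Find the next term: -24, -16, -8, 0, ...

Differences: -16 - -24 = 8
This is an arithmetic sequence with common difference d = 8.
Next term = 0 + 8 = 8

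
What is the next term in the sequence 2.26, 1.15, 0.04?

Differences: 1.15 - 2.26 = -1.11
This is an arithmetic sequence with common difference d = -1.11.
Next term = 0.04 + -1.11 = -1.07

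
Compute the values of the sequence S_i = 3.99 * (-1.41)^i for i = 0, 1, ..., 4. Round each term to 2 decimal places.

This is a geometric sequence.
i=0: S_0 = 3.99 * (-1.41)^0 = 3.99
i=1: S_1 = 3.99 * (-1.41)^1 ≈ -5.63
i=2: S_2 = 3.99 * (-1.41)^2 ≈ 7.93
i=3: S_3 = 3.99 * (-1.41)^3 ≈ -11.18
i=4: S_4 = 3.99 * (-1.41)^4 ≈ 15.77
The first 5 terms are: [3.99, -5.63, 7.93, -11.18, 15.77]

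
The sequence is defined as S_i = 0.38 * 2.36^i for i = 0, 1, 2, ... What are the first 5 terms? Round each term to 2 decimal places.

This is a geometric sequence.
i=0: S_0 = 0.38 * 2.36^0 = 0.38
i=1: S_1 = 0.38 * 2.36^1 ≈ 0.9
i=2: S_2 = 0.38 * 2.36^2 ≈ 2.12
i=3: S_3 = 0.38 * 2.36^3 ≈ 4.99
i=4: S_4 = 0.38 * 2.36^4 ≈ 11.79
The first 5 terms are: [0.38, 0.9, 2.12, 4.99, 11.79]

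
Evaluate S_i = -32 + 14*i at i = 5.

S_5 = -32 + 14*5 = -32 + 70 = 38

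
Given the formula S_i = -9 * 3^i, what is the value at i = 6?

S_6 = -9 * 3^6 = -9 * 729 = -6561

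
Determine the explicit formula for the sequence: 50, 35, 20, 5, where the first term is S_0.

Check differences: 35 - 50 = -15
20 - 35 = -15
Common difference d = -15.
First term a = 50.
Formula: S_i = 50 - 15*i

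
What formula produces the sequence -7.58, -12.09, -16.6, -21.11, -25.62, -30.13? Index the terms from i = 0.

Check differences: -12.09 - -7.58 = -4.51
-16.6 - -12.09 = -4.51
Common difference d = -4.51.
First term a = -7.58.
Formula: S_i = -7.58 - 4.51*i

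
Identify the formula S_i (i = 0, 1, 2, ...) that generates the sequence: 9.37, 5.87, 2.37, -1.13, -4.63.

Check differences: 5.87 - 9.37 = -3.5
2.37 - 5.87 = -3.5
Common difference d = -3.5.
First term a = 9.37.
Formula: S_i = 9.37 - 3.50*i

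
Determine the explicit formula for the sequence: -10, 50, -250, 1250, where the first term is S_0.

Check ratios: 50 / -10 = -5.0
Common ratio r = -5.
First term a = -10.
Formula: S_i = -10 * (-5)^i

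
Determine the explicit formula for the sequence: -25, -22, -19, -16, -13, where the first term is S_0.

Check differences: -22 - -25 = 3
-19 - -22 = 3
Common difference d = 3.
First term a = -25.
Formula: S_i = -25 + 3*i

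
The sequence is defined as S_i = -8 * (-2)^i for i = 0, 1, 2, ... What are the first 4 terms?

This is a geometric sequence.
i=0: S_0 = -8 * (-2)^0 = -8
i=1: S_1 = -8 * (-2)^1 = 16
i=2: S_2 = -8 * (-2)^2 = -32
i=3: S_3 = -8 * (-2)^3 = 64
The first 4 terms are: [-8, 16, -32, 64]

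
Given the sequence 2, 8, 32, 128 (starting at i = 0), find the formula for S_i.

Check ratios: 8 / 2 = 4.0
Common ratio r = 4.
First term a = 2.
Formula: S_i = 2 * 4^i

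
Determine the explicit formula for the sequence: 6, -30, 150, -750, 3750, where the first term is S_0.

Check ratios: -30 / 6 = -5.0
Common ratio r = -5.
First term a = 6.
Formula: S_i = 6 * (-5)^i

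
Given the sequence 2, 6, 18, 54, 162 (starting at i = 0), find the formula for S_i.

Check ratios: 6 / 2 = 3.0
Common ratio r = 3.
First term a = 2.
Formula: S_i = 2 * 3^i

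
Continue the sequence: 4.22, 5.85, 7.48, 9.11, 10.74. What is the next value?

Differences: 5.85 - 4.22 = 1.63
This is an arithmetic sequence with common difference d = 1.63.
Next term = 10.74 + 1.63 = 12.37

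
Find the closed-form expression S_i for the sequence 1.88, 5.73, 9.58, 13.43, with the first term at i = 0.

Check differences: 5.73 - 1.88 = 3.85
9.58 - 5.73 = 3.85
Common difference d = 3.85.
First term a = 1.88.
Formula: S_i = 1.88 + 3.85*i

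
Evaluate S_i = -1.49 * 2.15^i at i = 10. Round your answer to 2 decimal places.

S_10 = -1.49 * 2.15^10 ≈ -1.49 * 2110.4963 ≈ -3144.64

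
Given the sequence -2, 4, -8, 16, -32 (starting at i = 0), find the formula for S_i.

Check ratios: 4 / -2 = -2.0
Common ratio r = -2.
First term a = -2.
Formula: S_i = -2 * (-2)^i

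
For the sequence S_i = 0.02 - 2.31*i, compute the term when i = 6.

S_6 = 0.02 + -2.31*6 = 0.02 + -13.86 = -13.84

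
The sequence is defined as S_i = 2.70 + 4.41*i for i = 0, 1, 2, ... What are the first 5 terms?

This is an arithmetic sequence.
i=0: S_0 = 2.7 + 4.41*0 = 2.7
i=1: S_1 = 2.7 + 4.41*1 = 7.11
i=2: S_2 = 2.7 + 4.41*2 = 11.52
i=3: S_3 = 2.7 + 4.41*3 = 15.93
i=4: S_4 = 2.7 + 4.41*4 = 20.34
The first 5 terms are: [2.7, 7.11, 11.52, 15.93, 20.34]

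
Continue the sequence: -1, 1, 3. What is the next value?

Differences: 1 - -1 = 2
This is an arithmetic sequence with common difference d = 2.
Next term = 3 + 2 = 5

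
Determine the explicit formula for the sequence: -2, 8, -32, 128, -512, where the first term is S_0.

Check ratios: 8 / -2 = -4.0
Common ratio r = -4.
First term a = -2.
Formula: S_i = -2 * (-4)^i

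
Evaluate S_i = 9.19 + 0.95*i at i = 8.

S_8 = 9.19 + 0.95*8 = 9.19 + 7.6 = 16.79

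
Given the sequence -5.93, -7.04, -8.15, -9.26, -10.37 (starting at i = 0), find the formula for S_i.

Check differences: -7.04 - -5.93 = -1.11
-8.15 - -7.04 = -1.11
Common difference d = -1.11.
First term a = -5.93.
Formula: S_i = -5.93 - 1.11*i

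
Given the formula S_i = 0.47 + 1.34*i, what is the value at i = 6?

S_6 = 0.47 + 1.34*6 = 0.47 + 8.04 = 8.51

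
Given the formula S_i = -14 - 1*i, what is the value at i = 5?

S_5 = -14 + -1*5 = -14 + -5 = -19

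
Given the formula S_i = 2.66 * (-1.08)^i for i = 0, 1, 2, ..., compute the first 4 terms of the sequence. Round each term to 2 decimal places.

This is a geometric sequence.
i=0: S_0 = 2.66 * (-1.08)^0 = 2.66
i=1: S_1 = 2.66 * (-1.08)^1 ≈ -2.87
i=2: S_2 = 2.66 * (-1.08)^2 ≈ 3.1
i=3: S_3 = 2.66 * (-1.08)^3 ≈ -3.35
The first 4 terms are: [2.66, -2.87, 3.1, -3.35]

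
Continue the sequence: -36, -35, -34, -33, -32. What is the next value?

Differences: -35 - -36 = 1
This is an arithmetic sequence with common difference d = 1.
Next term = -32 + 1 = -31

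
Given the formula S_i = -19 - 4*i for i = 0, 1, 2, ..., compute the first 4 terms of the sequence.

This is an arithmetic sequence.
i=0: S_0 = -19 + -4*0 = -19
i=1: S_1 = -19 + -4*1 = -23
i=2: S_2 = -19 + -4*2 = -27
i=3: S_3 = -19 + -4*3 = -31
The first 4 terms are: [-19, -23, -27, -31]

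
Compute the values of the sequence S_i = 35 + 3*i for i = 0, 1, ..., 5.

This is an arithmetic sequence.
i=0: S_0 = 35 + 3*0 = 35
i=1: S_1 = 35 + 3*1 = 38
i=2: S_2 = 35 + 3*2 = 41
i=3: S_3 = 35 + 3*3 = 44
i=4: S_4 = 35 + 3*4 = 47
i=5: S_5 = 35 + 3*5 = 50
The first 6 terms are: [35, 38, 41, 44, 47, 50]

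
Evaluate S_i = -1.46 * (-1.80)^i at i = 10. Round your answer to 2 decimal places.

S_10 = -1.46 * (-1.8)^10 ≈ -1.46 * 357.0467 ≈ -521.29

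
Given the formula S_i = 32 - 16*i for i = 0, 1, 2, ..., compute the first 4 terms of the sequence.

This is an arithmetic sequence.
i=0: S_0 = 32 + -16*0 = 32
i=1: S_1 = 32 + -16*1 = 16
i=2: S_2 = 32 + -16*2 = 0
i=3: S_3 = 32 + -16*3 = -16
The first 4 terms are: [32, 16, 0, -16]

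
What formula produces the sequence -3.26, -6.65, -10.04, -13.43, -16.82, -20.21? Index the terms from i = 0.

Check differences: -6.65 - -3.26 = -3.39
-10.04 - -6.65 = -3.39
Common difference d = -3.39.
First term a = -3.26.
Formula: S_i = -3.26 - 3.39*i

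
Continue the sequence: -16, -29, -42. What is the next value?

Differences: -29 - -16 = -13
This is an arithmetic sequence with common difference d = -13.
Next term = -42 + -13 = -55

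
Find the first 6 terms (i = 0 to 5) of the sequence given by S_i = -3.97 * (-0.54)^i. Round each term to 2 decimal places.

This is a geometric sequence.
i=0: S_0 = -3.97 * (-0.54)^0 = -3.97
i=1: S_1 = -3.97 * (-0.54)^1 ≈ 2.14
i=2: S_2 = -3.97 * (-0.54)^2 ≈ -1.16
i=3: S_3 = -3.97 * (-0.54)^3 ≈ 0.63
i=4: S_4 = -3.97 * (-0.54)^4 ≈ -0.34
i=5: S_5 = -3.97 * (-0.54)^5 ≈ 0.18
The first 6 terms are: [-3.97, 2.14, -1.16, 0.63, -0.34, 0.18]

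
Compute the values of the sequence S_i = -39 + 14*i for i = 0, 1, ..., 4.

This is an arithmetic sequence.
i=0: S_0 = -39 + 14*0 = -39
i=1: S_1 = -39 + 14*1 = -25
i=2: S_2 = -39 + 14*2 = -11
i=3: S_3 = -39 + 14*3 = 3
i=4: S_4 = -39 + 14*4 = 17
The first 5 terms are: [-39, -25, -11, 3, 17]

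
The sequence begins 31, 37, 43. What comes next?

Differences: 37 - 31 = 6
This is an arithmetic sequence with common difference d = 6.
Next term = 43 + 6 = 49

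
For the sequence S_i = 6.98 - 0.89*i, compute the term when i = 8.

S_8 = 6.98 + -0.89*8 = 6.98 + -7.12 = -0.14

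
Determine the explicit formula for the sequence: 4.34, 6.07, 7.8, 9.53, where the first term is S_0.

Check differences: 6.07 - 4.34 = 1.73
7.8 - 6.07 = 1.73
Common difference d = 1.73.
First term a = 4.34.
Formula: S_i = 4.34 + 1.73*i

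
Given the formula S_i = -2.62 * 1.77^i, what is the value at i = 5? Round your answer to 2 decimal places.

S_5 = -2.62 * 1.77^5 ≈ -2.62 * 17.3727 ≈ -45.52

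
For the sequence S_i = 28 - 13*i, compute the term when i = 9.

S_9 = 28 + -13*9 = 28 + -117 = -89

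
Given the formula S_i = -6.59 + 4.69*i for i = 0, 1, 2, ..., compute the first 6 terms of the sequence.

This is an arithmetic sequence.
i=0: S_0 = -6.59 + 4.69*0 = -6.59
i=1: S_1 = -6.59 + 4.69*1 = -1.9
i=2: S_2 = -6.59 + 4.69*2 = 2.79
i=3: S_3 = -6.59 + 4.69*3 = 7.48
i=4: S_4 = -6.59 + 4.69*4 = 12.17
i=5: S_5 = -6.59 + 4.69*5 = 16.86
The first 6 terms are: [-6.59, -1.9, 2.79, 7.48, 12.17, 16.86]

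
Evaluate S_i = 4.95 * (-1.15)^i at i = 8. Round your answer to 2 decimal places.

S_8 = 4.95 * (-1.15)^8 ≈ 4.95 * 3.059 ≈ 15.14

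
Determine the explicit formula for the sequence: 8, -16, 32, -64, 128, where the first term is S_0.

Check ratios: -16 / 8 = -2.0
Common ratio r = -2.
First term a = 8.
Formula: S_i = 8 * (-2)^i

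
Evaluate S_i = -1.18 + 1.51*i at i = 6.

S_6 = -1.18 + 1.51*6 = -1.18 + 9.06 = 7.88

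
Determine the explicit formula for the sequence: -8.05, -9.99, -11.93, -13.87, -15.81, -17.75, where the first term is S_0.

Check differences: -9.99 - -8.05 = -1.94
-11.93 - -9.99 = -1.94
Common difference d = -1.94.
First term a = -8.05.
Formula: S_i = -8.05 - 1.94*i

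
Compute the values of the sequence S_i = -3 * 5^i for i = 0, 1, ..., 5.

This is a geometric sequence.
i=0: S_0 = -3 * 5^0 = -3
i=1: S_1 = -3 * 5^1 = -15
i=2: S_2 = -3 * 5^2 = -75
i=3: S_3 = -3 * 5^3 = -375
i=4: S_4 = -3 * 5^4 = -1875
i=5: S_5 = -3 * 5^5 = -9375
The first 6 terms are: [-3, -15, -75, -375, -1875, -9375]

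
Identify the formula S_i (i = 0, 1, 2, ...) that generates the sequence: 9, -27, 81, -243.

Check ratios: -27 / 9 = -3.0
Common ratio r = -3.
First term a = 9.
Formula: S_i = 9 * (-3)^i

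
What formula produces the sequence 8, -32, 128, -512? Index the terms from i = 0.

Check ratios: -32 / 8 = -4.0
Common ratio r = -4.
First term a = 8.
Formula: S_i = 8 * (-4)^i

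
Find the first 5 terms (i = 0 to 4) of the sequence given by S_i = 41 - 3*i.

This is an arithmetic sequence.
i=0: S_0 = 41 + -3*0 = 41
i=1: S_1 = 41 + -3*1 = 38
i=2: S_2 = 41 + -3*2 = 35
i=3: S_3 = 41 + -3*3 = 32
i=4: S_4 = 41 + -3*4 = 29
The first 5 terms are: [41, 38, 35, 32, 29]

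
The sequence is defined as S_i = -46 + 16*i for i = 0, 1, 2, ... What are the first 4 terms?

This is an arithmetic sequence.
i=0: S_0 = -46 + 16*0 = -46
i=1: S_1 = -46 + 16*1 = -30
i=2: S_2 = -46 + 16*2 = -14
i=3: S_3 = -46 + 16*3 = 2
The first 4 terms are: [-46, -30, -14, 2]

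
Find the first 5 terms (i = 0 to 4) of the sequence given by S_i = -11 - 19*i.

This is an arithmetic sequence.
i=0: S_0 = -11 + -19*0 = -11
i=1: S_1 = -11 + -19*1 = -30
i=2: S_2 = -11 + -19*2 = -49
i=3: S_3 = -11 + -19*3 = -68
i=4: S_4 = -11 + -19*4 = -87
The first 5 terms are: [-11, -30, -49, -68, -87]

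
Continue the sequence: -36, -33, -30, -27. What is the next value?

Differences: -33 - -36 = 3
This is an arithmetic sequence with common difference d = 3.
Next term = -27 + 3 = -24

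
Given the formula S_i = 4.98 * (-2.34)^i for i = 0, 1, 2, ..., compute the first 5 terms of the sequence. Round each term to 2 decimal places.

This is a geometric sequence.
i=0: S_0 = 4.98 * (-2.34)^0 = 4.98
i=1: S_1 = 4.98 * (-2.34)^1 ≈ -11.65
i=2: S_2 = 4.98 * (-2.34)^2 ≈ 27.27
i=3: S_3 = 4.98 * (-2.34)^3 ≈ -63.81
i=4: S_4 = 4.98 * (-2.34)^4 ≈ 149.31
The first 5 terms are: [4.98, -11.65, 27.27, -63.81, 149.31]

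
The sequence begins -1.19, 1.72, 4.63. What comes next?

Differences: 1.72 - -1.19 = 2.91
This is an arithmetic sequence with common difference d = 2.91.
Next term = 4.63 + 2.91 = 7.54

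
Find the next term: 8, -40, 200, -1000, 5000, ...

Ratios: -40 / 8 = -5.0
This is a geometric sequence with common ratio r = -5.
Next term = 5000 * -5 = -25000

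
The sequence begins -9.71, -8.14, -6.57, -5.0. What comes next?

Differences: -8.14 - -9.71 = 1.57
This is an arithmetic sequence with common difference d = 1.57.
Next term = -5.0 + 1.57 = -3.43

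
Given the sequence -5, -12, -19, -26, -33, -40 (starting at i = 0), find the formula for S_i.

Check differences: -12 - -5 = -7
-19 - -12 = -7
Common difference d = -7.
First term a = -5.
Formula: S_i = -5 - 7*i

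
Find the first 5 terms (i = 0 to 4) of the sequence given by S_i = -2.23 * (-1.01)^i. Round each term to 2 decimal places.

This is a geometric sequence.
i=0: S_0 = -2.23 * (-1.01)^0 = -2.23
i=1: S_1 = -2.23 * (-1.01)^1 ≈ 2.25
i=2: S_2 = -2.23 * (-1.01)^2 ≈ -2.27
i=3: S_3 = -2.23 * (-1.01)^3 ≈ 2.3
i=4: S_4 = -2.23 * (-1.01)^4 ≈ -2.32
The first 5 terms are: [-2.23, 2.25, -2.27, 2.3, -2.32]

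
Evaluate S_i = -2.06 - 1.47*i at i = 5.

S_5 = -2.06 + -1.47*5 = -2.06 + -7.35 = -9.41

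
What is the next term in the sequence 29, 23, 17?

Differences: 23 - 29 = -6
This is an arithmetic sequence with common difference d = -6.
Next term = 17 + -6 = 11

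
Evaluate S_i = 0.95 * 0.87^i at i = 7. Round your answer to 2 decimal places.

S_7 = 0.95 * 0.87^7 ≈ 0.95 * 0.3773 ≈ 0.36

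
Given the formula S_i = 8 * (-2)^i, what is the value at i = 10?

S_10 = 8 * (-2)^10 = 8 * 1024 = 8192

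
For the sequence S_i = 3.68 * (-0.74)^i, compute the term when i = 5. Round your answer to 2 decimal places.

S_5 = 3.68 * (-0.74)^5 ≈ 3.68 * -0.2219 ≈ -0.82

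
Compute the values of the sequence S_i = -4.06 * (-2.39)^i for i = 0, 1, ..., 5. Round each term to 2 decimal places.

This is a geometric sequence.
i=0: S_0 = -4.06 * (-2.39)^0 = -4.06
i=1: S_1 = -4.06 * (-2.39)^1 ≈ 9.7
i=2: S_2 = -4.06 * (-2.39)^2 ≈ -23.19
i=3: S_3 = -4.06 * (-2.39)^3 ≈ 55.43
i=4: S_4 = -4.06 * (-2.39)^4 ≈ -132.47
i=5: S_5 = -4.06 * (-2.39)^5 ≈ 316.6
The first 6 terms are: [-4.06, 9.7, -23.19, 55.43, -132.47, 316.6]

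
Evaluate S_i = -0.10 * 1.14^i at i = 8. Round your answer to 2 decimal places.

S_8 = -0.1 * 1.14^8 ≈ -0.1 * 2.8526 ≈ -0.29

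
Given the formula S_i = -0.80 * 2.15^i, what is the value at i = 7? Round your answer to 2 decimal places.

S_7 = -0.8 * 2.15^7 ≈ -0.8 * 212.3583 ≈ -169.89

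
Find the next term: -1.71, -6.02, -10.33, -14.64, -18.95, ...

Differences: -6.02 - -1.71 = -4.31
This is an arithmetic sequence with common difference d = -4.31.
Next term = -18.95 + -4.31 = -23.26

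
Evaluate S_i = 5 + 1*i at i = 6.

S_6 = 5 + 1*6 = 5 + 6 = 11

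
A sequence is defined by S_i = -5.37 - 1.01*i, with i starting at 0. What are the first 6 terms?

This is an arithmetic sequence.
i=0: S_0 = -5.37 + -1.01*0 = -5.37
i=1: S_1 = -5.37 + -1.01*1 = -6.38
i=2: S_2 = -5.37 + -1.01*2 = -7.39
i=3: S_3 = -5.37 + -1.01*3 = -8.4
i=4: S_4 = -5.37 + -1.01*4 = -9.41
i=5: S_5 = -5.37 + -1.01*5 = -10.42
The first 6 terms are: [-5.37, -6.38, -7.39, -8.4, -9.41, -10.42]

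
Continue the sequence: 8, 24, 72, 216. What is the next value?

Ratios: 24 / 8 = 3.0
This is a geometric sequence with common ratio r = 3.
Next term = 216 * 3 = 648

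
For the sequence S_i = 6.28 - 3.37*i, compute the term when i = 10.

S_10 = 6.28 + -3.37*10 = 6.28 + -33.7 = -27.42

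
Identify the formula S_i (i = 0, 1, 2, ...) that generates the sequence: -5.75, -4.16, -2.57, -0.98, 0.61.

Check differences: -4.16 - -5.75 = 1.59
-2.57 - -4.16 = 1.59
Common difference d = 1.59.
First term a = -5.75.
Formula: S_i = -5.75 + 1.59*i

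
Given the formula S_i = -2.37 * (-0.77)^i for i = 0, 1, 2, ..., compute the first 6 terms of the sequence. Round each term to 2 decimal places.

This is a geometric sequence.
i=0: S_0 = -2.37 * (-0.77)^0 = -2.37
i=1: S_1 = -2.37 * (-0.77)^1 ≈ 1.82
i=2: S_2 = -2.37 * (-0.77)^2 ≈ -1.41
i=3: S_3 = -2.37 * (-0.77)^3 ≈ 1.08
i=4: S_4 = -2.37 * (-0.77)^4 ≈ -0.83
i=5: S_5 = -2.37 * (-0.77)^5 ≈ 0.64
The first 6 terms are: [-2.37, 1.82, -1.41, 1.08, -0.83, 0.64]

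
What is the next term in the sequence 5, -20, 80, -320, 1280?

Ratios: -20 / 5 = -4.0
This is a geometric sequence with common ratio r = -4.
Next term = 1280 * -4 = -5120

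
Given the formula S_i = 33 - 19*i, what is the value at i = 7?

S_7 = 33 + -19*7 = 33 + -133 = -100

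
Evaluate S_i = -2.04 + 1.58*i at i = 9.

S_9 = -2.04 + 1.58*9 = -2.04 + 14.22 = 12.18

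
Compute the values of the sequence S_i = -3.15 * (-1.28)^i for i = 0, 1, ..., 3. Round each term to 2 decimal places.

This is a geometric sequence.
i=0: S_0 = -3.15 * (-1.28)^0 = -3.15
i=1: S_1 = -3.15 * (-1.28)^1 ≈ 4.03
i=2: S_2 = -3.15 * (-1.28)^2 ≈ -5.16
i=3: S_3 = -3.15 * (-1.28)^3 ≈ 6.61
The first 4 terms are: [-3.15, 4.03, -5.16, 6.61]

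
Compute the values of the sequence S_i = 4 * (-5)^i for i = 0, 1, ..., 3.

This is a geometric sequence.
i=0: S_0 = 4 * (-5)^0 = 4
i=1: S_1 = 4 * (-5)^1 = -20
i=2: S_2 = 4 * (-5)^2 = 100
i=3: S_3 = 4 * (-5)^3 = -500
The first 4 terms are: [4, -20, 100, -500]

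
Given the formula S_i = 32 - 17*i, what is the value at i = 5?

S_5 = 32 + -17*5 = 32 + -85 = -53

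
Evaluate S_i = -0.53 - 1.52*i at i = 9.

S_9 = -0.53 + -1.52*9 = -0.53 + -13.68 = -14.21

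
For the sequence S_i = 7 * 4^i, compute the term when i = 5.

S_5 = 7 * 4^5 = 7 * 1024 = 7168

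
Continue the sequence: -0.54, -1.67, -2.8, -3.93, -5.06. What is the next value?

Differences: -1.67 - -0.54 = -1.13
This is an arithmetic sequence with common difference d = -1.13.
Next term = -5.06 + -1.13 = -6.19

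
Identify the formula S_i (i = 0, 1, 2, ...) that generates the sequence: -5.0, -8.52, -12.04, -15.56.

Check differences: -8.52 - -5.0 = -3.52
-12.04 - -8.52 = -3.52
Common difference d = -3.52.
First term a = -5.0.
Formula: S_i = -5.00 - 3.52*i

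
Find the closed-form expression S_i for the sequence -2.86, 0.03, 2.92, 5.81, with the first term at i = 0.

Check differences: 0.03 - -2.86 = 2.89
2.92 - 0.03 = 2.89
Common difference d = 2.89.
First term a = -2.86.
Formula: S_i = -2.86 + 2.89*i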